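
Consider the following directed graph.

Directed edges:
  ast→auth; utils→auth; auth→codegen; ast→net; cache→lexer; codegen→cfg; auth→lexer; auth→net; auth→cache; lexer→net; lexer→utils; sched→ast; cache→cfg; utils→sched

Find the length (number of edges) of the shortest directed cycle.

For each vertex v, BFS finds the shortest path from v back to v.
The shortest such closed walk is lexer → utils → auth → lexer, length 3.

3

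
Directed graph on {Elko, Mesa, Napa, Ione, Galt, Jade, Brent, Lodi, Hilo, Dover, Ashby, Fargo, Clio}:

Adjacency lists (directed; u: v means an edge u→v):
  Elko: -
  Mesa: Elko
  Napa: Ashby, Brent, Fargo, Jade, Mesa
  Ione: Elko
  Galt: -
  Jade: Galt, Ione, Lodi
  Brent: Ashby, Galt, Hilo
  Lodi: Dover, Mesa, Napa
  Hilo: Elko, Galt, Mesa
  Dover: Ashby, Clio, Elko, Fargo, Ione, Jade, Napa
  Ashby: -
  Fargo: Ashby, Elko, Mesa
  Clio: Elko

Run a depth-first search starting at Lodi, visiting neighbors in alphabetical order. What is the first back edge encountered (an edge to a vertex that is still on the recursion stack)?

Jade→Lodi

DFS from Lodi (visiting neighbors in alphabetical order); mark gray on enter, black on exit:
Lodi gray
  Dover gray
    Ashby gray
    Ashby black
    Clio gray
      Elko gray
      Elko black
    Clio black
    Dover→Elko: Elko black — skip
    Fargo gray
      Fargo→Ashby: Ashby black — skip
      Fargo→Elko: Elko black — skip
      Mesa gray
        Mesa→Elko: Elko black — skip
      Mesa black
    Fargo black
    Ione gray
      Ione→Elko: Elko black — skip
    Ione black
    Jade gray
      Galt gray
      Galt black
      Jade→Ione: Ione black — skip
      Jade→Lodi: Lodi is gray → back edge
First back edge: Jade → Lodi.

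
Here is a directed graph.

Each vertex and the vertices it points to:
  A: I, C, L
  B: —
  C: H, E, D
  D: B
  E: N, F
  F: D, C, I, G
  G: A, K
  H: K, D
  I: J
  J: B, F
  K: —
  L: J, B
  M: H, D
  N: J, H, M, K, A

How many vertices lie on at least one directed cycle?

A vertex is on a directed cycle iff it belongs to a strongly connected component of size ≥ 2 (or has a self-loop).
The vertices on cycles are {A, C, E, F, G, I, J, L, N} — 9 in total.

9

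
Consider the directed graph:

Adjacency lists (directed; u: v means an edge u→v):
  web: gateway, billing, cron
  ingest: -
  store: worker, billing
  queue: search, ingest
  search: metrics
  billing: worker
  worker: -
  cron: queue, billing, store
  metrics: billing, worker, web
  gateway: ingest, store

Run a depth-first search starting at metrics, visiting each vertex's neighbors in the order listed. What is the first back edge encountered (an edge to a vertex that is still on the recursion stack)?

DFS from metrics (visiting each vertex's neighbors in the order listed); mark gray on enter, black on exit:
metrics gray
  billing gray
    worker gray
    worker black
  billing black
  metrics→worker: worker black — skip
  web gray
    gateway gray
      ingest gray
      ingest black
      store gray
        store→worker: worker black — skip
        store→billing: billing black — skip
      store black
    gateway black
    web→billing: billing black — skip
    cron gray
      queue gray
        search gray
          search→metrics: metrics is gray → back edge
First back edge: search → metrics.

search→metrics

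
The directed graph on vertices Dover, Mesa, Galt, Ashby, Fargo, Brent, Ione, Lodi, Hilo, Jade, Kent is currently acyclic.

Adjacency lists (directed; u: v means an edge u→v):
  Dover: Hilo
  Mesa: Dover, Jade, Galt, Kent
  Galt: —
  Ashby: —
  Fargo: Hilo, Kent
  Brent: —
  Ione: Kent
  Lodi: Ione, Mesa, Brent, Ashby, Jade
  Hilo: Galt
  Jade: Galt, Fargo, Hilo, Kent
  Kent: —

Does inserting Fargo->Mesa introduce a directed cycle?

Yes

Adding Fargo→Mesa creates a cycle iff Mesa can already reach Fargo.
Path from Mesa: Mesa → Jade → Fargo.
So Mesa → … → Fargo → Mesa is a cycle.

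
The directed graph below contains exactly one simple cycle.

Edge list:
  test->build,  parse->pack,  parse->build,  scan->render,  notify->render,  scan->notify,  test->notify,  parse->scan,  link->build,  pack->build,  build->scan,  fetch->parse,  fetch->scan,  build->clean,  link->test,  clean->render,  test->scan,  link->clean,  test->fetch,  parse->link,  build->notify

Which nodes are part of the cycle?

link, test, fetch, parse

DFS with gray/black marking from test:
test gray
  scan gray
    notify gray
      render gray
      render black
    notify black
    scan→render: render black — skip
  scan black
  build gray
    clean gray
      clean→render: render black — skip
    clean black
    build→scan: scan black — skip
    build→notify: notify black — skip
  build black
  test→notify: notify black — skip
  fetch gray
    parse gray
      pack gray
        pack→build: build black — skip
      pack black
      parse→scan: scan black — skip
      link gray
        link→test: test is gray → back edge
Back edge closes the cycle test → fetch → parse → link → test; its vertices are {link, test, fetch, parse}.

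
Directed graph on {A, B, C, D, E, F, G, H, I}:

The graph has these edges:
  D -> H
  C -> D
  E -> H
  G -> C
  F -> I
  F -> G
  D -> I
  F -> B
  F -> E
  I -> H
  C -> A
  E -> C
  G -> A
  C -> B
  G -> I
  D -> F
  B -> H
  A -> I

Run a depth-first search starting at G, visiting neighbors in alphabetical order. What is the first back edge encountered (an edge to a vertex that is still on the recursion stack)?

DFS from G (visiting neighbors in alphabetical order); mark gray on enter, black on exit:
G gray
  A gray
    I gray
      H gray
      H black
    I black
  A black
  C gray
    C→A: A black — skip
    B gray
      B→H: H black — skip
    B black
    D gray
      F gray
        F→B: B black — skip
        E gray
          E→C: C is gray → back edge
First back edge: E → C.

E->C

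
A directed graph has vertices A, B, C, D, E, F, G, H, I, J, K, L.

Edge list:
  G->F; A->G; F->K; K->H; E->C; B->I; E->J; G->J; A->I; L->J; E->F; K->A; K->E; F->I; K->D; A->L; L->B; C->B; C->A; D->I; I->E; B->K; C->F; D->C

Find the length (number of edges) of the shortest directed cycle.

For each vertex v, BFS finds the shortest path from v back to v.
The shortest such closed walk is K → E → F → K, length 3.

3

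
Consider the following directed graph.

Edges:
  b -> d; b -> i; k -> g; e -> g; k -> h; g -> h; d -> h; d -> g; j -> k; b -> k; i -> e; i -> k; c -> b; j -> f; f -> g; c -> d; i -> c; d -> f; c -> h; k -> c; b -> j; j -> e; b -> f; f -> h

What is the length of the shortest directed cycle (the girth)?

For each vertex v, BFS finds the shortest path from v back to v.
The shortest such closed walk is b → k → c → b, length 3.

3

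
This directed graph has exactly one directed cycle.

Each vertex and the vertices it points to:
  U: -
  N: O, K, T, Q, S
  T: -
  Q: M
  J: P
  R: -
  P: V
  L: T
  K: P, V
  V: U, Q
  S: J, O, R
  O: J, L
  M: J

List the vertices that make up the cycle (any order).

J, M, P, Q, V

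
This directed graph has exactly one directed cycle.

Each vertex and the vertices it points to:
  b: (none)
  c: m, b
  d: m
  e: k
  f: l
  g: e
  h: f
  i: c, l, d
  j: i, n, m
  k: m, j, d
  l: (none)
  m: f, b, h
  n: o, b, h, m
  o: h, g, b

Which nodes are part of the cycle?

DFS with gray/black marking from j:
j gray
  i gray
    c gray
      m gray
        f gray
          l gray
          l black
        f black
        b gray
        b black
        h gray
          h→f: f black — skip
        h black
      m black
      c→b: b black — skip
    c black
    i→l: l black — skip
    d gray
      d→m: m black — skip
    d black
  i black
  n gray
    o gray
      o→h: h black — skip
      g gray
        e gray
          k gray
            k→m: m black — skip
            k→j: j is gray → back edge
Back edge closes the cycle j → n → o → g → e → k → j; its vertices are {e, g, j, k, n, o}.

e, g, j, k, n, o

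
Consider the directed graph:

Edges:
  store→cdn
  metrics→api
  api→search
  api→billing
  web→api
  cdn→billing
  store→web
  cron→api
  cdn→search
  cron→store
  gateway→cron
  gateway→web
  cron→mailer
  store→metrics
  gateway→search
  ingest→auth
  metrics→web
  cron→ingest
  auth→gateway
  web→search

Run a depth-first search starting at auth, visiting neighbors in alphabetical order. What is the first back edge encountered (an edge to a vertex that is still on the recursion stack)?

ingest->auth

DFS from auth (visiting neighbors in alphabetical order); mark gray on enter, black on exit:
auth gray
  gateway gray
    cron gray
      api gray
        billing gray
        billing black
        search gray
        search black
      api black
      ingest gray
        ingest→auth: auth is gray → back edge
First back edge: ingest → auth.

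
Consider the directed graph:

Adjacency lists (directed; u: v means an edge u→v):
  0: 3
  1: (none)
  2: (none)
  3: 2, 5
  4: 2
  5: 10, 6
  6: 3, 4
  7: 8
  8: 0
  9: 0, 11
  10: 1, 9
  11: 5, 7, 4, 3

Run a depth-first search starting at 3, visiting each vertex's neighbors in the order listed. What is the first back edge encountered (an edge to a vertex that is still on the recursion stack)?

0→3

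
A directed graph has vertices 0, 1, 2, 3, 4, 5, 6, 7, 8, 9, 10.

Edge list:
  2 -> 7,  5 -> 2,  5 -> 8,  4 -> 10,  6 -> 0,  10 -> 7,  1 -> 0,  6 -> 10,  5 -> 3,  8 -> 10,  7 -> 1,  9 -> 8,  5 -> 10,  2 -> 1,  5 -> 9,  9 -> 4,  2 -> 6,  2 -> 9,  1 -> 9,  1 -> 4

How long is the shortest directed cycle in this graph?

4

For each vertex v, BFS finds the shortest path from v back to v.
The shortest such closed walk is 1 → 4 → 10 → 7 → 1, length 4.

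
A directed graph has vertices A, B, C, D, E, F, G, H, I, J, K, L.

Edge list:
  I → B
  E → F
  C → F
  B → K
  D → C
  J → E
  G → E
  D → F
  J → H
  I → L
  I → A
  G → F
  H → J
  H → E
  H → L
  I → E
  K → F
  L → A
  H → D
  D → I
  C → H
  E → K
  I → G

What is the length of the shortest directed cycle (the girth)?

For each vertex v, BFS finds the shortest path from v back to v.
The shortest such closed walk is H → J → H, length 2.

2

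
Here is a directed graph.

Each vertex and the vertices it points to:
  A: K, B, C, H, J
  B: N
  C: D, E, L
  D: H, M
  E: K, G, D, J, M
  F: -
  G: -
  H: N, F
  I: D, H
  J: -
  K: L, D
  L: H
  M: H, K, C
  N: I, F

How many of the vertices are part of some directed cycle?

9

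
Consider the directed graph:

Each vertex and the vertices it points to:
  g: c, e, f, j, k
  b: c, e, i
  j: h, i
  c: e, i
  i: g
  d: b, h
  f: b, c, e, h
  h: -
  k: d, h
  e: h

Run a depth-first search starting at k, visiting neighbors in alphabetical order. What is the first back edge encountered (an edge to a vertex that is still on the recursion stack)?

g->c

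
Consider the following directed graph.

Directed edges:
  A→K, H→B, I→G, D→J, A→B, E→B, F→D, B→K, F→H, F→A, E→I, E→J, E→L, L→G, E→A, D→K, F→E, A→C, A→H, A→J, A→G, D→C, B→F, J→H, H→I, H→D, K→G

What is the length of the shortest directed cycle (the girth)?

3

For each vertex v, BFS finds the shortest path from v back to v.
The shortest such closed walk is F → A → B → F, length 3.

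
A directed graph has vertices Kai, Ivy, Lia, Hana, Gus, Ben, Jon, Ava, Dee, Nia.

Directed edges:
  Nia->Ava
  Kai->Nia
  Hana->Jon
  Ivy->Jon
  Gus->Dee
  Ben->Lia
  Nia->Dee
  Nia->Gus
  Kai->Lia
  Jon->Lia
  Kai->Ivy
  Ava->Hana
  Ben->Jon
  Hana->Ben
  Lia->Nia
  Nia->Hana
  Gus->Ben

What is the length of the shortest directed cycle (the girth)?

For each vertex v, BFS finds the shortest path from v back to v.
The shortest such closed walk is Lia → Nia → Gus → Ben → Lia, length 4.

4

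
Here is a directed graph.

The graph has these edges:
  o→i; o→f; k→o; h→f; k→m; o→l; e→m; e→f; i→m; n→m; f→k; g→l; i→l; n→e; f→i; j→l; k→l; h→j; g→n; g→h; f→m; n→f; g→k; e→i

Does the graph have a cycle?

DFS with white/gray/black marking, starting from n:
n gray
  f gray
    i gray
      l gray
      l black
      m gray
      m black
    i black
    f→m: m black — skip
    k gray
      k→l: l black — skip
      o gray
        o→f: f is gray → back edge
Back edge found, so a cycle exists: f → k → o → f.

Yes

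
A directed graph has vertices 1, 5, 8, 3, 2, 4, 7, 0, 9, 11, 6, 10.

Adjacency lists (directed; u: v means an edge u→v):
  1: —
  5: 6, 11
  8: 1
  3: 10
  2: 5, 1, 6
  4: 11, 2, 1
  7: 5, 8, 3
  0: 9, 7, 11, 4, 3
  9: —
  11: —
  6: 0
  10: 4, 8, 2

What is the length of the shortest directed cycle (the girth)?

4

For each vertex v, BFS finds the shortest path from v back to v.
The shortest such closed walk is 0 → 7 → 5 → 6 → 0, length 4.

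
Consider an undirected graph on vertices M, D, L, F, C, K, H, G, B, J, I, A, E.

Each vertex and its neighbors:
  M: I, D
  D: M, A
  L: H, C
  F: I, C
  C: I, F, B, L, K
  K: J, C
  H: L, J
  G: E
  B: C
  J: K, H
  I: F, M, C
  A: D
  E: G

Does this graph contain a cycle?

DFS, tracking each vertex's parent; an edge to a visited non-parent vertex closes a cycle.
Start from F:
visit F (parent –)
  visit I (parent F)
    I–F: parent, skip
    visit M (parent I)
      M–I: parent, skip
      visit D (parent M)
        D–M: parent, skip
        visit A (parent D)
          A–D: parent, skip
    visit C (parent I)
      C–I: parent, skip
      C–F: F visited and ≠ parent → cycle
Cycle: F – I – C – F.

Yes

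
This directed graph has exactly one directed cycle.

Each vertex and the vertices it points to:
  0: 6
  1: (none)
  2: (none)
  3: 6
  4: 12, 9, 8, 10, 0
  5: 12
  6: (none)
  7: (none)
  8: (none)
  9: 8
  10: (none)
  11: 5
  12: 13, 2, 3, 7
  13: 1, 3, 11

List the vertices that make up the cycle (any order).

DFS with gray/black marking from 12:
12 gray
  13 gray
    1 gray
    1 black
    3 gray
      6 gray
      6 black
    3 black
    11 gray
      5 gray
        5→12: 12 is gray → back edge
Back edge closes the cycle 12 → 13 → 11 → 5 → 12; its vertices are {5, 11, 12, 13}.

5, 11, 12, 13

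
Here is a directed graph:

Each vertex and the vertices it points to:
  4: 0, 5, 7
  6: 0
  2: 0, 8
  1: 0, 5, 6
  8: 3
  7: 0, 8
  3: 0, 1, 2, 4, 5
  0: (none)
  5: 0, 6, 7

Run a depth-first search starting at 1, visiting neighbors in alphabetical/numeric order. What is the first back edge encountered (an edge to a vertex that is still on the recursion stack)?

3->1

DFS from 1 (visiting neighbors in alphabetical/numeric order); mark gray on enter, black on exit:
1 gray
  0 gray
  0 black
  5 gray
    5→0: 0 black — skip
    6 gray
      6→0: 0 black — skip
    6 black
    7 gray
      7→0: 0 black — skip
      8 gray
        3 gray
          3→0: 0 black — skip
          3→1: 1 is gray → back edge
First back edge: 3 → 1.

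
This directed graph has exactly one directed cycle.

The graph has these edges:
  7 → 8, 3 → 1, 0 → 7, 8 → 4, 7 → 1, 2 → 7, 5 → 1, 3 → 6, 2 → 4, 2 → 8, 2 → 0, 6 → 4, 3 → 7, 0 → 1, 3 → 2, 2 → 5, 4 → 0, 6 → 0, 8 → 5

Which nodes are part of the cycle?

0, 4, 7, 8

DFS with gray/black marking from 8:
8 gray
  5 gray
    1 gray
    1 black
  5 black
  4 gray
    0 gray
      7 gray
        7→1: 1 black — skip
        7→8: 8 is gray → back edge
Back edge closes the cycle 8 → 4 → 0 → 7 → 8; its vertices are {0, 4, 7, 8}.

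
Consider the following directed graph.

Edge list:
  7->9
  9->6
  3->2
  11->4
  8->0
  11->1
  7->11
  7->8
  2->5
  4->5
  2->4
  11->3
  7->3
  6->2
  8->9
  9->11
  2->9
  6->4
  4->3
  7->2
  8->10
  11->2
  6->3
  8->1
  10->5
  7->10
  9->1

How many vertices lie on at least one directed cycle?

6

A vertex is on a directed cycle iff it belongs to a strongly connected component of size ≥ 2 (or has a self-loop).
The vertices on cycles are {2, 3, 4, 6, 9, 11} — 6 in total.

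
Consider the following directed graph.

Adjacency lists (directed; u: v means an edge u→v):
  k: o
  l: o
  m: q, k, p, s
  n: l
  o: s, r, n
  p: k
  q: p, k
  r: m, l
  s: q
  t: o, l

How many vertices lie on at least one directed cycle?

A vertex is on a directed cycle iff it belongs to a strongly connected component of size ≥ 2 (or has a self-loop).
The vertices on cycles are {k, l, m, n, o, p, q, r, s} — 9 in total.

9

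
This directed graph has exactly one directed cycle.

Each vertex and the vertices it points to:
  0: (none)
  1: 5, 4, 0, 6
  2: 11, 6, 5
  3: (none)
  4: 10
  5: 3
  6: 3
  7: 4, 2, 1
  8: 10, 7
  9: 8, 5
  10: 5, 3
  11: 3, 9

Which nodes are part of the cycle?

2, 7, 8, 9, 11

DFS with gray/black marking from 8:
8 gray
  10 gray
    5 gray
      3 gray
      3 black
    5 black
    10→3: 3 black — skip
  10 black
  7 gray
    4 gray
      4→10: 10 black — skip
    4 black
    2 gray
      11 gray
        11→3: 3 black — skip
        9 gray
          9→8: 8 is gray → back edge
Back edge closes the cycle 8 → 7 → 2 → 11 → 9 → 8; its vertices are {2, 7, 8, 9, 11}.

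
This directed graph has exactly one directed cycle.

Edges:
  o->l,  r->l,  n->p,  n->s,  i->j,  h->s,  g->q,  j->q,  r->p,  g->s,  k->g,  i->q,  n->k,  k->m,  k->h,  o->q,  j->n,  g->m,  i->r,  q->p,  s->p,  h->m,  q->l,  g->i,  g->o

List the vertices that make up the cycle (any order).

DFS with gray/black marking from k:
k gray
  m gray
  m black
  h gray
    h→m: m black — skip
    s gray
      p gray
      p black
    s black
  h black
  g gray
    i gray
      r gray
        r→p: p black — skip
        l gray
        l black
      r black
      j gray
        q gray
          q→p: p black — skip
          q→l: l black — skip
        q black
        n gray
          n→s: s black — skip
          n→p: p black — skip
          n→k: k is gray → back edge
Back edge closes the cycle k → g → i → j → n → k; its vertices are {g, i, j, k, n}.

g, i, j, k, n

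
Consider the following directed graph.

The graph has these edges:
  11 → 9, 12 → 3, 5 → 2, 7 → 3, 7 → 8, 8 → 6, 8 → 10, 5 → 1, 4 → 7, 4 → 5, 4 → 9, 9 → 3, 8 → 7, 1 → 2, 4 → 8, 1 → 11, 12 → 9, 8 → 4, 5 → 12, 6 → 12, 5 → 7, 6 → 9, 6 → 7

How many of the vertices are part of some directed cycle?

A vertex is on a directed cycle iff it belongs to a strongly connected component of size ≥ 2 (or has a self-loop).
The vertices on cycles are {4, 5, 6, 7, 8} — 5 in total.

5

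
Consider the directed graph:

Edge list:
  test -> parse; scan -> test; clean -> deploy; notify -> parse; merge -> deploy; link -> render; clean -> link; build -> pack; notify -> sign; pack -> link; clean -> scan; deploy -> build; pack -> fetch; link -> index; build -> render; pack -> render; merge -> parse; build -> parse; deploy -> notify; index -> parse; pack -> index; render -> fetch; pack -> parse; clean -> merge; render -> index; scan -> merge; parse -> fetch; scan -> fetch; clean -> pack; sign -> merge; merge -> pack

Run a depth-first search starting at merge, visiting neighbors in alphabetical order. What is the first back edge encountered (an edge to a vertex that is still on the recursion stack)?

DFS from merge (visiting neighbors in alphabetical order); mark gray on enter, black on exit:
merge gray
  deploy gray
    build gray
      pack gray
        fetch gray
        fetch black
        index gray
          parse gray
            parse→fetch: fetch black — skip
          parse black
        index black
        link gray
          link→index: index black — skip
          render gray
            render→fetch: fetch black — skip
            render→index: index black — skip
          render black
        link black
        pack→parse: parse black — skip
        pack→render: render black — skip
      pack black
      build→parse: parse black — skip
      build→render: render black — skip
    build black
    notify gray
      notify→parse: parse black — skip
      sign gray
        sign→merge: merge is gray → back edge
First back edge: sign → merge.

sign→merge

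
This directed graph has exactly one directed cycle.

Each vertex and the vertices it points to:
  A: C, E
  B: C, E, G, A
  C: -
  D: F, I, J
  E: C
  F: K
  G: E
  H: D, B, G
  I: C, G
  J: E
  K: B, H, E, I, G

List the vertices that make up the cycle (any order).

D, F, H, K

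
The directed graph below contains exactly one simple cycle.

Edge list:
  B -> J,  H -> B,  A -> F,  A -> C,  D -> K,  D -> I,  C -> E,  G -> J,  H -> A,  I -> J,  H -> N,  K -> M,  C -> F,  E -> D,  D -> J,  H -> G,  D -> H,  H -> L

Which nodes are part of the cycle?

DFS with gray/black marking from D:
D gray
  I gray
    J gray
    J black
  I black
  H gray
    A gray
      F gray
      F black
      C gray
        C→F: F black — skip
        E gray
          E→D: D is gray → back edge
Back edge closes the cycle D → H → A → C → E → D; its vertices are {A, C, D, E, H}.

A, C, D, E, H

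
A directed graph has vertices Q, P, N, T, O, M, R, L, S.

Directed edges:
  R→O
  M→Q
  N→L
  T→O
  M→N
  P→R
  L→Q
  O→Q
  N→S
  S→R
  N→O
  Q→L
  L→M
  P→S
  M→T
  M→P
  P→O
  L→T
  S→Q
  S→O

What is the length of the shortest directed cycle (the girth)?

2

For each vertex v, BFS finds the shortest path from v back to v.
The shortest such closed walk is L → Q → L, length 2.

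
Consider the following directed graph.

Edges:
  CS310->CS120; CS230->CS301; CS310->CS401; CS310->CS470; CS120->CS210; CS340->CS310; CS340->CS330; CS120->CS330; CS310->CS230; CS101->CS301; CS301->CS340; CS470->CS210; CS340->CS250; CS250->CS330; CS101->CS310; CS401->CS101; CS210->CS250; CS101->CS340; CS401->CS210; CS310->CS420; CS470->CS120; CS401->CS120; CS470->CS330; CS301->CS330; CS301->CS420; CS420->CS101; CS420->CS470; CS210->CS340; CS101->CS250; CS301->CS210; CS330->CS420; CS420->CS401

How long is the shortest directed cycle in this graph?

For each vertex v, BFS finds the shortest path from v back to v.
The shortest such closed walk is CS310 → CS401 → CS101 → CS310, length 3.

3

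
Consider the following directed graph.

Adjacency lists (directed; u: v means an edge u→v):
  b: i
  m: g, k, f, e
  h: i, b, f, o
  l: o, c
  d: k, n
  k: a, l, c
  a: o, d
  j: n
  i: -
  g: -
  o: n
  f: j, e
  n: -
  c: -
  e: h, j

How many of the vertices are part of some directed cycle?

6

A vertex is on a directed cycle iff it belongs to a strongly connected component of size ≥ 2 (or has a self-loop).
The vertices on cycles are {a, d, e, f, h, k} — 6 in total.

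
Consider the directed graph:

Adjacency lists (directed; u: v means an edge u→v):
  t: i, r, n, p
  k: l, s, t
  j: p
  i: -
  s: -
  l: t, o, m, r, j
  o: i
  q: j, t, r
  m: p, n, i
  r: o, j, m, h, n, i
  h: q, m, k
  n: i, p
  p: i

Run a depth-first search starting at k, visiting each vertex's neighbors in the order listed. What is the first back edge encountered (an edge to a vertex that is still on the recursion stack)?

DFS from k (visiting each vertex's neighbors in the order listed); mark gray on enter, black on exit:
k gray
  l gray
    t gray
      i gray
      i black
      r gray
        o gray
          o→i: i black — skip
        o black
        j gray
          p gray
            p→i: i black — skip
          p black
        j black
        m gray
          m→p: p black — skip
          n gray
            n→i: i black — skip
            n→p: p black — skip
          n black
          m→i: i black — skip
        m black
        h gray
          q gray
            q→j: j black — skip
            q→t: t is gray → back edge
First back edge: q → t.

q->t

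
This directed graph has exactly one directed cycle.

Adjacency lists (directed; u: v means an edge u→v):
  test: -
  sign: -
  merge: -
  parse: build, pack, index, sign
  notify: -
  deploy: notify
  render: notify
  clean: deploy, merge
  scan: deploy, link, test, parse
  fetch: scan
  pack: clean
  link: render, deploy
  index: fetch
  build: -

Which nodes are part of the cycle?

DFS with gray/black marking from fetch:
fetch gray
  scan gray
    deploy gray
      notify gray
      notify black
    deploy black
    link gray
      render gray
        render→notify: notify black — skip
      render black
      link→deploy: deploy black — skip
    link black
    test gray
    test black
    parse gray
      build gray
      build black
      pack gray
        clean gray
          clean→deploy: deploy black — skip
          merge gray
          merge black
        clean black
      pack black
      index gray
        index→fetch: fetch is gray → back edge
Back edge closes the cycle fetch → scan → parse → index → fetch; its vertices are {scan, fetch, index, parse}.

scan, fetch, index, parse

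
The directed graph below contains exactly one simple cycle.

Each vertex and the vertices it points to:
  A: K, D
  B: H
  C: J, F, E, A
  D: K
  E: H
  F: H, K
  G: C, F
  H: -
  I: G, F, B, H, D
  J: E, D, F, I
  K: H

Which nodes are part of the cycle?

DFS with gray/black marking from G:
G gray
  C gray
    J gray
      E gray
        H gray
        H black
      E black
      D gray
        K gray
          K→H: H black — skip
        K black
      D black
      F gray
        F→H: H black — skip
        F→K: K black — skip
      F black
      I gray
        I→G: G is gray → back edge
Back edge closes the cycle G → C → J → I → G; its vertices are {C, G, I, J}.

C, G, I, J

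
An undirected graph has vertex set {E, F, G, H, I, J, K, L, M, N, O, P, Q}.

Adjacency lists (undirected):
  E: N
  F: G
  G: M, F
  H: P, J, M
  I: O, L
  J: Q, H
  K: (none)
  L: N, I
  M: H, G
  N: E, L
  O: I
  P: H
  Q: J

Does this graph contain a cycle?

No

DFS, tracking each vertex's parent; an edge to a visited non-parent vertex closes a cycle.
Start from E:
visit E (parent –)
  visit N (parent E)
    N–E: parent, skip
    visit L (parent N)
      L–N: parent, skip
      visit I (parent L)
        visit O (parent I)
          O–I: parent, skip
        I–L: parent, skip
visit F (parent –)
  visit G (parent F)
    visit M (parent G)
      visit H (parent M)
        visit P (parent H)
          P–H: parent, skip
        visit J (parent H)
          visit Q (parent J)
            Q–J: parent, skip
          J–H: parent, skip
        H–M: parent, skip
      M–G: parent, skip
    G–F: parent, skip
visit K (parent –)
No non-parent visited neighbor found — the graph is a forest.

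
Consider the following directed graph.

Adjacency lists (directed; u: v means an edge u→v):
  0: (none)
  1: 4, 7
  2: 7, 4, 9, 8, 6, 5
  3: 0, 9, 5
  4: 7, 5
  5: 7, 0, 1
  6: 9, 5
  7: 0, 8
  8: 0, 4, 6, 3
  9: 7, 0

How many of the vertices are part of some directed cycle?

8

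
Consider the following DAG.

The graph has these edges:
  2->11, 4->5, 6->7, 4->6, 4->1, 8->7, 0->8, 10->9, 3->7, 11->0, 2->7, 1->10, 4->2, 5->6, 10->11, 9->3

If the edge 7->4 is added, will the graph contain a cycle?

Yes

Adding 7→4 creates a cycle iff 4 can already reach 7.
Path from 4: 4 → 2 → 7.
So 4 → … → 7 → 4 is a cycle.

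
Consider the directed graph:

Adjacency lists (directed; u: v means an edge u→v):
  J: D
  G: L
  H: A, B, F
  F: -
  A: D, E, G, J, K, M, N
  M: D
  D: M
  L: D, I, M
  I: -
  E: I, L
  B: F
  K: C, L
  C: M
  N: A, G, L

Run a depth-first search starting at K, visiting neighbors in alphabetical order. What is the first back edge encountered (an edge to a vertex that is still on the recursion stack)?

D→M

DFS from K (visiting neighbors in alphabetical order); mark gray on enter, black on exit:
K gray
  C gray
    M gray
      D gray
        D→M: M is gray → back edge
First back edge: D → M.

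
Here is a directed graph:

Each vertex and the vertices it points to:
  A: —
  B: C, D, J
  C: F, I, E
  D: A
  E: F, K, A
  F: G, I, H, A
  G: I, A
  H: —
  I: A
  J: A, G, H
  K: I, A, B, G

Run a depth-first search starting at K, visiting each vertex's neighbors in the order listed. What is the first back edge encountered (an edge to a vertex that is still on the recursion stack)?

E→K

DFS from K (visiting each vertex's neighbors in the order listed); mark gray on enter, black on exit:
K gray
  I gray
    A gray
    A black
  I black
  K→A: A black — skip
  B gray
    C gray
      F gray
        G gray
          G→I: I black — skip
          G→A: A black — skip
        G black
        F→I: I black — skip
        H gray
        H black
        F→A: A black — skip
      F black
      C→I: I black — skip
      E gray
        E→F: F black — skip
        E→K: K is gray → back edge
First back edge: E → K.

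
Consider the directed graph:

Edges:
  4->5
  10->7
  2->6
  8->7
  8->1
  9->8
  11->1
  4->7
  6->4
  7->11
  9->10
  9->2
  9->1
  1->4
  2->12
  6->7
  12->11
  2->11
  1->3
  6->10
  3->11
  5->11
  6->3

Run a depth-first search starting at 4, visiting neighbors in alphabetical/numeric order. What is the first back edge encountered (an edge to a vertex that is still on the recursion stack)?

3→11

DFS from 4 (visiting neighbors in alphabetical/numeric order); mark gray on enter, black on exit:
4 gray
  5 gray
    11 gray
      1 gray
        3 gray
          3→11: 11 is gray → back edge
First back edge: 3 → 11.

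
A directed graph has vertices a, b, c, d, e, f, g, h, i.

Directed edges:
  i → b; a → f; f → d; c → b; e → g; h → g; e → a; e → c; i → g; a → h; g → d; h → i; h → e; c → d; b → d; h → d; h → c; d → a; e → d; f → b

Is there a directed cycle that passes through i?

i is on a cycle iff i can reach itself via ≥1 edge.
i → b → d → a → h → i — yes.

Yes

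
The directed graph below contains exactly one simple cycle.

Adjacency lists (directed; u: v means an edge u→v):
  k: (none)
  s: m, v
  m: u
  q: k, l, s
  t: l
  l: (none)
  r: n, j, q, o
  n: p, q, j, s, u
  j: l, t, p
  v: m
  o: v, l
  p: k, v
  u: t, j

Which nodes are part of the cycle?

j, m, p, u, v

DFS with gray/black marking from u:
u gray
  t gray
    l gray
    l black
  t black
  j gray
    j→l: l black — skip
    j→t: t black — skip
    p gray
      k gray
      k black
      v gray
        m gray
          m→u: u is gray → back edge
Back edge closes the cycle u → j → p → v → m → u; its vertices are {j, m, p, u, v}.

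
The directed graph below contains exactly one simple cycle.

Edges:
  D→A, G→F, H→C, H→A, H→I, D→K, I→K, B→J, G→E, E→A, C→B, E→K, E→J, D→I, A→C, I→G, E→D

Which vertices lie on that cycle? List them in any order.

D, E, G, I

DFS with gray/black marking from I:
I gray
  K gray
  K black
  G gray
    E gray
      J gray
      J black
      A gray
        C gray
          B gray
            B→J: J black — skip
          B black
        C black
      A black
      D gray
        D→A: A black — skip
        D→I: I is gray → back edge
Back edge closes the cycle I → G → E → D → I; its vertices are {D, E, G, I}.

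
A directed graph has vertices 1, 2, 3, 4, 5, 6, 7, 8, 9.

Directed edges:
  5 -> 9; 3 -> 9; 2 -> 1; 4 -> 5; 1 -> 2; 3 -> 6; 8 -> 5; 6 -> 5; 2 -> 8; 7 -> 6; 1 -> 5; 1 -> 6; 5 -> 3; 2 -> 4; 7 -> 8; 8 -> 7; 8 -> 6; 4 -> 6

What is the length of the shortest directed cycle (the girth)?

2

For each vertex v, BFS finds the shortest path from v back to v.
The shortest such closed walk is 2 → 1 → 2, length 2.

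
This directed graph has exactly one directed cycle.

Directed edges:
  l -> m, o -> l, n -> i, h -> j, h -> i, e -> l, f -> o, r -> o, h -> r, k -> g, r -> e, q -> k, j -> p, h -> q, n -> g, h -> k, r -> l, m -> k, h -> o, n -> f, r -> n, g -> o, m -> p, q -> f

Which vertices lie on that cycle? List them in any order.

DFS with gray/black marking from l:
l gray
  m gray
    k gray
      g gray
        o gray
          o→l: l is gray → back edge
Back edge closes the cycle l → m → k → g → o → l; its vertices are {g, k, l, m, o}.

g, k, l, m, o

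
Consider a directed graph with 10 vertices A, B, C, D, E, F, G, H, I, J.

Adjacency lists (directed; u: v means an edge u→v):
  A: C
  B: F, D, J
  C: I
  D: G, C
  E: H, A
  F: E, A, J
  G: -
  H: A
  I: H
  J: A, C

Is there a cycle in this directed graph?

DFS with white/gray/black marking, starting from I:
I gray
  H gray
    A gray
      C gray
        C→I: I is gray → back edge
Back edge found, so a cycle exists: I → H → A → C → I.

Yes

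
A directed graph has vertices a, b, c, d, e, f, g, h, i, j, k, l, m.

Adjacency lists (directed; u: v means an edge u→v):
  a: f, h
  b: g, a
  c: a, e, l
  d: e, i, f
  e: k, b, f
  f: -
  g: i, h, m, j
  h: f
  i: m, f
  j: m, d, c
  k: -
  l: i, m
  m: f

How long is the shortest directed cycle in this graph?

For each vertex v, BFS finds the shortest path from v back to v.
The shortest such closed walk is j → c → e → b → g → j, length 5.

5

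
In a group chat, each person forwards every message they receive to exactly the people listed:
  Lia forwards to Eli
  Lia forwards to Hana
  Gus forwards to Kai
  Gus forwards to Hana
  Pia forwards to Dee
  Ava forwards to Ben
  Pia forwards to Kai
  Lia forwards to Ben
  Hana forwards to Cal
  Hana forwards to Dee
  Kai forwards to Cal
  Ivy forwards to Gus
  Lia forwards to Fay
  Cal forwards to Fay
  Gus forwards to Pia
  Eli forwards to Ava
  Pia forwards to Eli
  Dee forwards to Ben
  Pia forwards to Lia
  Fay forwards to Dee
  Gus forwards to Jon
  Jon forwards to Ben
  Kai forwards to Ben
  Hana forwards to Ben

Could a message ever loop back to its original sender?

No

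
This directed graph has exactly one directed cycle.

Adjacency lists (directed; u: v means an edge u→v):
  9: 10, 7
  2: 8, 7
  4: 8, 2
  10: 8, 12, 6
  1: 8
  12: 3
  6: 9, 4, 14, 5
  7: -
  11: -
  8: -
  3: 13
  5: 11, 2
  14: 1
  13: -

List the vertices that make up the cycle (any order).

6, 9, 10

DFS with gray/black marking from 6:
6 gray
  9 gray
    10 gray
      8 gray
      8 black
      12 gray
        3 gray
          13 gray
          13 black
        3 black
      12 black
      10→6: 6 is gray → back edge
Back edge closes the cycle 6 → 9 → 10 → 6; its vertices are {6, 9, 10}.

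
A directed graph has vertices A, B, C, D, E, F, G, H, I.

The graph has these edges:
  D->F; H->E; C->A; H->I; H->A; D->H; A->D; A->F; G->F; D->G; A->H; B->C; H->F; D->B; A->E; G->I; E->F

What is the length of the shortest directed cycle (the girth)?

2

For each vertex v, BFS finds the shortest path from v back to v.
The shortest such closed walk is A → H → A, length 2.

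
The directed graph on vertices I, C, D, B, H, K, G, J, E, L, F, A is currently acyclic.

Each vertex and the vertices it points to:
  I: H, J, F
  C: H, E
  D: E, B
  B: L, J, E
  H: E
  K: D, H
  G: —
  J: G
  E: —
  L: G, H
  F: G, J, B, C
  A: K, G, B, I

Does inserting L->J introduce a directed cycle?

No

Adding L→J creates a cycle iff J can already reach L.
Explore from J: no path reaches L. The graph stays acyclic.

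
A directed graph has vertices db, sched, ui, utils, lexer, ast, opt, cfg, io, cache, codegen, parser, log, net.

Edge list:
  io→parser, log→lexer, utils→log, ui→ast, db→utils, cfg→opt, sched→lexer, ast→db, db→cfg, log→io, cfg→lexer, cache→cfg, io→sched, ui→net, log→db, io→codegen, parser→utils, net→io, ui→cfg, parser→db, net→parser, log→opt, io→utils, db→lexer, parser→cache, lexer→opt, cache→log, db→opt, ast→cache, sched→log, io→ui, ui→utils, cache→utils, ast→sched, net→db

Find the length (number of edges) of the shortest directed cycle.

3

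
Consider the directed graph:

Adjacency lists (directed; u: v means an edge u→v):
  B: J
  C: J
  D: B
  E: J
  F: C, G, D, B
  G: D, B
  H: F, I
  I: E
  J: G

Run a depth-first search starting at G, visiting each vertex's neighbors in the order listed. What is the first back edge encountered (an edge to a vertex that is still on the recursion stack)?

DFS from G (visiting each vertex's neighbors in the order listed); mark gray on enter, black on exit:
G gray
  D gray
    B gray
      J gray
        J→G: G is gray → back edge
First back edge: J → G.

J->G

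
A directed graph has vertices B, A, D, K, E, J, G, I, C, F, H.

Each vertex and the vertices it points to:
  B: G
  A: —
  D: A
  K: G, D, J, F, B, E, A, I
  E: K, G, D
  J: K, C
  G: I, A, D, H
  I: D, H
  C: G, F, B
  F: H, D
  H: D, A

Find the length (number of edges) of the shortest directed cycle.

2

For each vertex v, BFS finds the shortest path from v back to v.
The shortest such closed walk is J → K → J, length 2.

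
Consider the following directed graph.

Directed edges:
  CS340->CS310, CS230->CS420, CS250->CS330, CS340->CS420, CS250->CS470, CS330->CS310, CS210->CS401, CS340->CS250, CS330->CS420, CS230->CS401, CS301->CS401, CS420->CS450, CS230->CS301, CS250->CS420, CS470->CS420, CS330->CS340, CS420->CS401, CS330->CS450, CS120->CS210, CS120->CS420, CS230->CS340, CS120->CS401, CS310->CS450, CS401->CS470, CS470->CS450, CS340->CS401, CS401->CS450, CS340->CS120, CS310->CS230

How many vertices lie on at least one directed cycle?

8

A vertex is on a directed cycle iff it belongs to a strongly connected component of size ≥ 2 (or has a self-loop).
The vertices on cycles are {CS230, CS250, CS310, CS330, CS340, CS401, CS420, CS470} — 8 in total.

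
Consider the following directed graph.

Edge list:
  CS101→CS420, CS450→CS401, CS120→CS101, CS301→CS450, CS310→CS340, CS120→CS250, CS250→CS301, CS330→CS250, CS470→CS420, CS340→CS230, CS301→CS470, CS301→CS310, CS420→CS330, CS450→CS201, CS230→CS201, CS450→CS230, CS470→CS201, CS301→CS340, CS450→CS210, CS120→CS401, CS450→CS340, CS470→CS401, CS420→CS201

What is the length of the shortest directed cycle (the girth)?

For each vertex v, BFS finds the shortest path from v back to v.
The shortest such closed walk is CS250 → CS301 → CS470 → CS420 → CS330 → CS250, length 5.

5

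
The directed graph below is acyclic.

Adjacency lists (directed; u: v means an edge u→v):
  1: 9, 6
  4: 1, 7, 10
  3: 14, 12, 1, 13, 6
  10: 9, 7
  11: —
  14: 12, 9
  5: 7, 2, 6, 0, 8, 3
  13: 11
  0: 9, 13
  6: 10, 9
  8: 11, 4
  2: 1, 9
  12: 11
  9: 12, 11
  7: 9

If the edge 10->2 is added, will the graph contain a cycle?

Yes

Adding 10→2 creates a cycle iff 2 can already reach 10.
Path from 2: 2 → 1 → 6 → 10.
So 2 → … → 10 → 2 is a cycle.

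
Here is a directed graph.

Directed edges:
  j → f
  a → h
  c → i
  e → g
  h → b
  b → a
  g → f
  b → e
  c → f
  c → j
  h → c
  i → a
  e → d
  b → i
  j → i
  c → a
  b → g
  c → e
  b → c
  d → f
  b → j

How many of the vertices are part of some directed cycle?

A vertex is on a directed cycle iff it belongs to a strongly connected component of size ≥ 2 (or has a self-loop).
The vertices on cycles are {a, b, c, h, i, j} — 6 in total.

6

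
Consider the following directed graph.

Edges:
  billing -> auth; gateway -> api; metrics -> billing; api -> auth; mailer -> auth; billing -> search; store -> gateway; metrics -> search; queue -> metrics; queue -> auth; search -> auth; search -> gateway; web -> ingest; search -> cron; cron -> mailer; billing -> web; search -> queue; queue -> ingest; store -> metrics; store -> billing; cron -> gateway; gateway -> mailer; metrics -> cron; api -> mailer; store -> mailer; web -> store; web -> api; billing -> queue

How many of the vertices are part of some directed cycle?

6

A vertex is on a directed cycle iff it belongs to a strongly connected component of size ≥ 2 (or has a self-loop).
The vertices on cycles are {web, queue, store, search, billing, metrics} — 6 in total.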